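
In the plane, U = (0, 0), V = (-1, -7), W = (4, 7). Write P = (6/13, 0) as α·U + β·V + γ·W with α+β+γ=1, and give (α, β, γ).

Signed area of the reference triangle: [UVW] = ½·(0·(-7−7) + (-1)·(7−0) + 4·(0−(-7))) = ½·(0 − 7 + 28) = 21/2.
[PVW] = ½·((6/13)·(-7−7) + (-1)·(7−0) + 4·(0−(-7))) = ½·(-84/13 − 7 + 28) = 189/26, so the U-coordinate is (189/26)/(21/2) = 9/13.
[UPW] = ½·(0·(0−7) + (6/13)·(7−0) + 4·(0−0)) = ½·(0 + 42/13 + 0) = 21/13, so the V-coordinate is 2/13.
[UVP] = ½·(0·(-7−0) + (-1)·(0−0) + (6/13)·(0−(-7))) = ½·(0 + 0 + 42/13) = 21/13, so the W-coordinate is 2/13.
Check: 9/13 + 2/13 + 2/13 = 1.

(9/13, 2/13, 2/13)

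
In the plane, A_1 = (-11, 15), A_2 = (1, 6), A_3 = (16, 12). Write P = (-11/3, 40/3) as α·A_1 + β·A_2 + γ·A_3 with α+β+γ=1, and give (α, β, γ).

(2/3, 1/9, 2/9)

Signed area of the reference triangle: [A_1A_2A_3] = ½·((-11)·(6−12) + 1·(12−15) + 16·(15−6)) = ½·(66 − 3 + 144) = 207/2.
[PA_2A_3] = ½·((-11/3)·(6−12) + 1·(12−(40/3)) + 16·(40/3−6)) = ½·(22 − 4/3 + 352/3) = 69, so the A_1-coordinate is 69/(207/2) = 2/3.
[A_1PA_3] = ½·((-11)·(40/3−12) + (-11/3)·(12−15) + 16·(15−(40/3))) = ½·(-44/3 + 11 + 80/3) = 23/2, so the A_2-coordinate is 1/9.
[A_1A_2P] = ½·((-11)·(6−(40/3)) + 1·(40/3−15) + (-11/3)·(15−6)) = ½·(242/3 − 5/3 − 33) = 23, so the A_3-coordinate is 2/9.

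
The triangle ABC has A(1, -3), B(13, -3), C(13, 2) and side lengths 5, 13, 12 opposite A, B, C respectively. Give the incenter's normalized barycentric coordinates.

(1/6, 13/30, 2/5)

The incenter has barycentric coordinates proportional to the opposite side lengths: (5 : 13 : 12).
Normalizing by 5+13+12 = 30 gives (1/6, 13/30, 2/5).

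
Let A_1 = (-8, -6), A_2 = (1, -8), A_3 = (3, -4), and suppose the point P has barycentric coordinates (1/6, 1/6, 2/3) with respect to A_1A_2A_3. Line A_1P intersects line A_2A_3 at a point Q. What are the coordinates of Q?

(13/5, -24/5)

Line A_1P meets A_2A_3 where the A_1-coordinate vanishes; zeroing P's A_1-weight and renormalizing leaves A_2, A_3-weights 1/6 : 2/3 → (1/5, 4/5).
So Q = (1/5)·A_2 + (4/5)·A_3 = (13/5, -24/5).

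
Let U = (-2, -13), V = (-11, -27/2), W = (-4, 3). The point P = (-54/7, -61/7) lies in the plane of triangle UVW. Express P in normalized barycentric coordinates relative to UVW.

Signed area of the reference triangle: [UVW] = ½·((-2)·(-27/2−3) + (-11)·(3−(-13)) + (-4)·(-13−(-27/2))) = ½·(33 − 176 − 2) = -145/2.
[PVW] = ½·((-54/7)·(-27/2−3) + (-11)·(3−(-61/7)) + (-4)·(-61/7−(-27/2))) = ½·(891/7 − 902/7 − 134/7) = -145/14, so the U-coordinate is (-145/14)/(-145/2) = 1/7.
[UPW] = ½·((-2)·(-61/7−3) + (-54/7)·(3−(-13)) + (-4)·(-13−(-61/7))) = ½·(164/7 − 864/7 + 120/7) = -290/7, so the V-coordinate is 4/7.
[UVP] = ½·((-2)·(-27/2−(-61/7)) + (-11)·(-61/7−(-13)) + (-54/7)·(-13−(-27/2))) = ½·(67/7 − 330/7 − 27/7) = -145/7, so the W-coordinate is 2/7.
Check: 1/7 + 4/7 + 2/7 = 1.

(1/7, 4/7, 2/7)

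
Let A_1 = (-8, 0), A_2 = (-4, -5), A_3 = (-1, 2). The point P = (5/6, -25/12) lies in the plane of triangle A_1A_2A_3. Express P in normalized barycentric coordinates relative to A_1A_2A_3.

Signed area of the reference triangle: [A_1A_2A_3] = ½·((-8)·(-5−2) + (-4)·(2−0) + (-1)·(0−(-5))) = ½·(56 − 8 − 5) = 43/2.
[PA_2A_3] = ½·((5/6)·(-5−2) + (-4)·(2−(-25/12)) + (-1)·(-25/12−(-5))) = ½·(-35/6 − 49/3 − 35/12) = -301/24, so the A_1-coordinate is (-301/24)/(43/2) = -7/12.
[A_1PA_3] = ½·((-8)·(-25/12−2) + (5/6)·(2−0) + (-1)·(0−(-25/12))) = ½·(98/3 + 5/3 − 25/12) = 129/8, so the A_2-coordinate is 3/4.
[A_1A_2P] = ½·((-8)·(-5−(-25/12)) + (-4)·(-25/12−0) + (5/6)·(0−(-5))) = ½·(70/3 + 25/3 + 25/6) = 215/12, so the A_3-coordinate is 5/6.
Check: -7/12 + 3/4 + 5/6 = 1.

(-7/12, 3/4, 5/6)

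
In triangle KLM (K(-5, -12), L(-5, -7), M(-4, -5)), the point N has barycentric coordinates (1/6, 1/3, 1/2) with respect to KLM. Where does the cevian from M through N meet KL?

Line MN meets KL where the M-coordinate vanishes; zeroing N's M-weight and renormalizing leaves K, L-weights 1/6 : 1/3 → (1/3, 2/3).
So J = (1/3)·K + (2/3)·L = (-5, -26/3).

(-5, -26/3)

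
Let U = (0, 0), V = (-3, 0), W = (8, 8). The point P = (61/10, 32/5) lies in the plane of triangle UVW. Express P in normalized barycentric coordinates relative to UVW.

Signed area of the reference triangle: [UVW] = ½·(0·(0−8) + (-3)·(8−0) + 8·(0−0)) = ½·(0 − 24 + 0) = -12.
[PVW] = ½·((61/10)·(0−8) + (-3)·(8−(32/5)) + 8·(32/5−0)) = ½·(-244/5 − 24/5 + 256/5) = -6/5, so the U-coordinate is (-6/5)/(-12) = 1/10.
[UPW] = ½·(0·(32/5−8) + (61/10)·(8−0) + 8·(0−(32/5))) = ½·(0 + 244/5 − 256/5) = -6/5, so the V-coordinate is 1/10.
[UVP] = ½·(0·(0−(32/5)) + (-3)·(32/5−0) + (61/10)·(0−0)) = ½·(0 − 96/5 + 0) = -48/5, so the W-coordinate is 4/5.
Check: 1/10 + 1/10 + 4/5 = 1.

(1/10, 1/10, 4/5)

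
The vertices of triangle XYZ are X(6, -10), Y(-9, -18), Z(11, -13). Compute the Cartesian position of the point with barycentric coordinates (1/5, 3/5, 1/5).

(-2, -77/5)

W = (1/5)·X + (3/5)·Y + (1/5)·Z.
x-coordinate: (1/5)·6 + (3/5)·(-9) + (1/5)·11 = -2.
y-coordinate: (1/5)·(-10) + (3/5)·(-18) + (1/5)·(-13) = -77/5.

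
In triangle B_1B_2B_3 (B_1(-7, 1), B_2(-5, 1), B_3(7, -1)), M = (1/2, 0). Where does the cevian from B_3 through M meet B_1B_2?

Barycentric coordinates of M with respect to B_1B_2B_3: (1/4, 1/4, 1/2).
On side B_1B_2 the B_3-coordinate is zero; dropping M's B_3-weight 1/2 and renormalizing the remaining 1/4 : 1/4 gives weights 1/2, 1/2 on B_1, B_2.
N = (1/2)·(-7, 1) + (1/2)·(-5, 1) = (-6, 1).

(-6, 1)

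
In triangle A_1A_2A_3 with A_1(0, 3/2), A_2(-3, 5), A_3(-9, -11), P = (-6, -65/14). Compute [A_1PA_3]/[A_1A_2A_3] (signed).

2/7

[A_1A_2A_3] = ½·(0·(5−(-11)) + (-3)·(-11−(3/2)) + (-9)·(3/2−5)) = ½·(0 + 75/2 + 63/2) = 69/2.
[A_1PA_3] = ½·(0·(-65/14−(-11)) + (-6)·(-11−(3/2)) + (-9)·(3/2−(-65/14))) = ½·(0 + 75 − 387/7) = 69/7, so the ratio is (69/7)/(69/2) = 2/7.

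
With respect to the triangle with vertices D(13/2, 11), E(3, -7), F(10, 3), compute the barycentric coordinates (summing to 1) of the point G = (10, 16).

Signed area of the reference triangle: [DEF] = ½·((13/2)·(-7−3) + 3·(3−11) + 10·(11−(-7))) = ½·(-65 − 24 + 180) = 91/2.
[GEF] = ½·(10·(-7−3) + 3·(3−16) + 10·(16−(-7))) = ½·(-100 − 39 + 230) = 91/2, so the D-coordinate is (91/2)/(91/2) = 1.
[DGF] = ½·((13/2)·(16−3) + 10·(3−11) + 10·(11−16)) = ½·(169/2 − 80 − 50) = -91/4, so the E-coordinate is -1/2.
[DEG] = ½·((13/2)·(-7−16) + 3·(16−11) + 10·(11−(-7))) = ½·(-299/2 + 15 + 180) = 91/4, so the F-coordinate is 1/2.

(1, -1/2, 1/2)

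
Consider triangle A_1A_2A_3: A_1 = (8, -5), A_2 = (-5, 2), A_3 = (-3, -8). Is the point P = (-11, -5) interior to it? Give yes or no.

Barycentric coordinates of P: (-37/58, 57/116, 133/116).
The three coordinates are negative, positive, positive; a point is interior exactly when all three are positive.

no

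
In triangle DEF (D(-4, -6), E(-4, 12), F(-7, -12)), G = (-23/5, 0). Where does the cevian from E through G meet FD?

(-5, -8)

Barycentric coordinates of G with respect to DEF: (2/5, 2/5, 1/5).
On side FD the E-coordinate is zero; dropping G's E-weight 2/5 and renormalizing the remaining 1/5 : 2/5 gives weights 1/3, 2/3 on F, D.
H = (1/3)·(-7, -12) + (2/3)·(-4, -6) = (-5, -8).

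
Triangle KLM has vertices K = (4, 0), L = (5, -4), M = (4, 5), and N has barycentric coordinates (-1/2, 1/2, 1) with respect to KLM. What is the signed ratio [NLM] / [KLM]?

-1/2

The signed ratio [NLM]/[KLM] equals the barycentric coordinate of N at vertex K, which is -1/2.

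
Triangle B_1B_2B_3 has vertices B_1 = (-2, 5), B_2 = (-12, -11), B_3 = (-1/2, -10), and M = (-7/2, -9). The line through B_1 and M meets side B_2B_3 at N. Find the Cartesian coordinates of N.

Barycentric coordinates of M with respect to B_1B_2B_3: (1/12, 1/4, 2/3).
On side B_2B_3 the B_1-coordinate is zero; dropping M's B_1-weight 1/12 and renormalizing the remaining 1/4 : 2/3 gives weights 3/11, 8/11 on B_2, B_3.
N = (3/11)·(-12, -11) + (8/11)·(-1/2, -10) = (-40/11, -113/11).

(-40/11, -113/11)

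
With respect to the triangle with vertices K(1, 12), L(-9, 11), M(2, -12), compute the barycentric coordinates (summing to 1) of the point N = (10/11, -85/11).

(1/11, 1/11, 9/11)

Signed area of the reference triangle: [KLM] = ½·(1·(11−(-12)) + (-9)·(-12−12) + 2·(12−11)) = ½·(23 + 216 + 2) = 241/2.
[NLM] = ½·((10/11)·(11−(-12)) + (-9)·(-12−(-85/11)) + 2·(-85/11−11)) = ½·(230/11 + 423/11 − 412/11) = 241/22, so the K-coordinate is (241/22)/(241/2) = 1/11.
[KNM] = ½·(1·(-85/11−(-12)) + (10/11)·(-12−12) + 2·(12−(-85/11))) = ½·(47/11 − 240/11 + 434/11) = 241/22, so the L-coordinate is 1/11.
[KLN] = ½·(1·(11−(-85/11)) + (-9)·(-85/11−12) + (10/11)·(12−11)) = ½·(206/11 + 1953/11 + 10/11) = 2169/22, so the M-coordinate is 9/11.
Check: 1/11 + 1/11 + 9/11 = 1.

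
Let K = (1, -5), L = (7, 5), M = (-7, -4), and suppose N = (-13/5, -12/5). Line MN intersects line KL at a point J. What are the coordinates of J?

(4, 0)

Barycentric coordinates of N with respect to KLM: (1/5, 1/5, 3/5).
On side KL the M-coordinate is zero; dropping N's M-weight 3/5 and renormalizing the remaining 1/5 : 1/5 gives weights 1/2, 1/2 on K, L.
J = (1/2)·(1, -5) + (1/2)·(7, 5) = (4, 0).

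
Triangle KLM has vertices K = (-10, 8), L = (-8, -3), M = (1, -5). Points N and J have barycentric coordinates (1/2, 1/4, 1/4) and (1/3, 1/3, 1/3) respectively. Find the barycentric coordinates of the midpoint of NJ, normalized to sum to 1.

(5/12, 7/24, 7/24)

Since both coordinate triples sum to 1, the midpoint's barycentrics are the componentwise average.
(1/2+1/3)/2 = 5/12; similarly 7/24 and 7/24.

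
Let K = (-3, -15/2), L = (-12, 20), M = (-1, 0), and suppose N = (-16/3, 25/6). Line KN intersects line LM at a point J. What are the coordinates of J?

Barycentric coordinates of N with respect to KLM: (1/3, 1/3, 1/3).
On side LM the K-coordinate is zero; dropping N's K-weight 1/3 and renormalizing the remaining 1/3 : 1/3 gives weights 1/2, 1/2 on L, M.
J = (1/2)·(-12, 20) + (1/2)·(-1, 0) = (-13/2, 10).

(-13/2, 10)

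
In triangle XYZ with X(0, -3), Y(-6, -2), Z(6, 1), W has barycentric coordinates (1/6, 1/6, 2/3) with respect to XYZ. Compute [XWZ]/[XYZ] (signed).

1/6

The signed ratio [XWZ]/[XYZ] equals the barycentric coordinate of W at vertex Y, which is 1/6.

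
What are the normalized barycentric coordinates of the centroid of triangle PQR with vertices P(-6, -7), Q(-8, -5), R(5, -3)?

(1/3, 1/3, 1/3)

The centroid is the average of the vertices, so each weight is 1/3.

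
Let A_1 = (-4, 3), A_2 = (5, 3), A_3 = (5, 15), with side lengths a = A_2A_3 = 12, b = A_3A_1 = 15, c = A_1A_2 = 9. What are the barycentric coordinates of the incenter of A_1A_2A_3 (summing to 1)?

The incenter has barycentric coordinates proportional to the opposite side lengths: (12 : 15 : 9).
Normalizing by 12+15+9 = 36 gives (1/3, 5/12, 1/4).

(1/3, 5/12, 1/4)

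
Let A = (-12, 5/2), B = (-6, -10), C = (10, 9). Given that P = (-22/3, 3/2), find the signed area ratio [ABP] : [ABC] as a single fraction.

[ABC] = ½·((-12)·(-10−9) + (-6)·(9−(5/2)) + 10·(5/2−(-10))) = ½·(228 − 39 + 125) = 157.
[ABP] = ½·((-12)·(-10−(3/2)) + (-6)·(3/2−(5/2)) + (-22/3)·(5/2−(-10))) = ½·(138 + 6 − 275/3) = 157/6, so the ratio is (157/6)/157 = 1/6.

1/6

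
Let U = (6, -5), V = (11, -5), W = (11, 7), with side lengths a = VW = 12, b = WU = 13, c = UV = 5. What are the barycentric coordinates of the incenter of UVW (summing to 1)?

The incenter has barycentric coordinates proportional to the opposite side lengths: (12 : 13 : 5).
Normalizing by 12+13+5 = 30 gives (2/5, 13/30, 1/6).

(2/5, 13/30, 1/6)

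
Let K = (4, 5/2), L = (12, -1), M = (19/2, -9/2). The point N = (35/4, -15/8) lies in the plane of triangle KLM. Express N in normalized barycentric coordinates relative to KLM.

Signed area of the reference triangle: [KLM] = ½·(4·(-1−(-9/2)) + 12·(-9/2−(5/2)) + (19/2)·(5/2−(-1))) = ½·(14 − 84 + 133/4) = -147/8.
[NLM] = ½·((35/4)·(-1−(-9/2)) + 12·(-9/2−(-15/8)) + (19/2)·(-15/8−(-1))) = ½·(245/8 − 63/2 − 133/16) = -147/32, so the K-coordinate is (-147/32)/(-147/8) = 1/4.
[KNM] = ½·(4·(-15/8−(-9/2)) + (35/4)·(-9/2−(5/2)) + (19/2)·(5/2−(-15/8))) = ½·(21/2 − 245/4 + 665/16) = -147/32, so the L-coordinate is 1/4.
[KLN] = ½·(4·(-1−(-15/8)) + 12·(-15/8−(5/2)) + (35/4)·(5/2−(-1))) = ½·(7/2 − 105/2 + 245/8) = -147/16, so the M-coordinate is 1/2.

(1/4, 1/4, 1/2)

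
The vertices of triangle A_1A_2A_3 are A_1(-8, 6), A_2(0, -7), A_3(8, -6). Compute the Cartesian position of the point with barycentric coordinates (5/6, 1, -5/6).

(-40/3, 3)

P = (5/6)·A_1 + 1·A_2 + (-5/6)·A_3.
x-coordinate: (5/6)·(-8) + 1·0 + (-5/6)·8 = -40/3.
y-coordinate: (5/6)·6 + 1·(-7) + (-5/6)·(-6) = 3.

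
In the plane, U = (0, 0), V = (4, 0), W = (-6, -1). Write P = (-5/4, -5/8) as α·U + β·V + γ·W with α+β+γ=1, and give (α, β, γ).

(-1/4, 5/8, 5/8)

Signed area of the reference triangle: [UVW] = ½·(0·(0−(-1)) + 4·(-1−0) + (-6)·(0−0)) = ½·(0 − 4 + 0) = -2.
[PVW] = ½·((-5/4)·(0−(-1)) + 4·(-1−(-5/8)) + (-6)·(-5/8−0)) = ½·(-5/4 − 3/2 + 15/4) = 1/2, so the U-coordinate is (1/2)/(-2) = -1/4.
[UPW] = ½·(0·(-5/8−(-1)) + (-5/4)·(-1−0) + (-6)·(0−(-5/8))) = ½·(0 + 5/4 − 15/4) = -5/4, so the V-coordinate is 5/8.
[UVP] = ½·(0·(0−(-5/8)) + 4·(-5/8−0) + (-5/4)·(0−0)) = ½·(0 − 5/2 + 0) = -5/4, so the W-coordinate is 5/8.
Check: -1/4 + 5/8 + 5/8 = 1.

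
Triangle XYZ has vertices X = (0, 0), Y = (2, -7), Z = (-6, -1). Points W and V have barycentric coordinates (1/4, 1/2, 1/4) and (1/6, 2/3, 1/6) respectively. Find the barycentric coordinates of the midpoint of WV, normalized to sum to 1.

Since both coordinate triples sum to 1, the midpoint's barycentrics are the componentwise average.
(1/4+1/6)/2 = 5/24; similarly 7/12 and 5/24.

(5/24, 7/12, 5/24)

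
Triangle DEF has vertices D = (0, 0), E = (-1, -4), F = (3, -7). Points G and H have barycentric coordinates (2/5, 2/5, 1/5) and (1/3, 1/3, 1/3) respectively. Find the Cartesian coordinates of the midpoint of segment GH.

Barycentric coordinates of the midpoint are the average: (11/30, 11/30, 4/15).
Converting: (11/30)·D + (11/30)·E + (4/15)·F = (13/30, -10/3).

(13/30, -10/3)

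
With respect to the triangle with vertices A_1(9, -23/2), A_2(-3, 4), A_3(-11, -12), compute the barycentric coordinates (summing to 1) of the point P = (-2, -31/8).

Signed area of the reference triangle: [A_1A_2A_3] = ½·(9·(4−(-12)) + (-3)·(-12−(-23/2)) + (-11)·(-23/2−4)) = ½·(144 + 3/2 + 341/2) = 158.
[PA_2A_3] = ½·((-2)·(4−(-12)) + (-3)·(-12−(-31/8)) + (-11)·(-31/8−4)) = ½·(-32 + 195/8 + 693/8) = 79/2, so the A_1-coordinate is (79/2)/158 = 1/4.
[A_1PA_3] = ½·(9·(-31/8−(-12)) + (-2)·(-12−(-23/2)) + (-11)·(-23/2−(-31/8))) = ½·(585/8 + 1 + 671/8) = 79, so the A_2-coordinate is 1/2.
[A_1A_2P] = ½·(9·(4−(-31/8)) + (-3)·(-31/8−(-23/2)) + (-2)·(-23/2−4)) = ½·(567/8 − 183/8 + 31) = 79/2, so the A_3-coordinate is 1/4.
Check: 1/4 + 1/2 + 1/4 = 1.

(1/4, 1/2, 1/4)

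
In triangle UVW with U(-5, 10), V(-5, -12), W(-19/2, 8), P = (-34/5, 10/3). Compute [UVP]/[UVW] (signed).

2/5

[UVW] = ½·((-5)·(-12−8) + (-5)·(8−10) + (-19/2)·(10−(-12))) = ½·(100 + 10 − 209) = -99/2.
[UVP] = ½·((-5)·(-12−(10/3)) + (-5)·(10/3−10) + (-34/5)·(10−(-12))) = ½·(230/3 + 100/3 − 748/5) = -99/5, so the ratio is (-99/5)/(-99/2) = 2/5.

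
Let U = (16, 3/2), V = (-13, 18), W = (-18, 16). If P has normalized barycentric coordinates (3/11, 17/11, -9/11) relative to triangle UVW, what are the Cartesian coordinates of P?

P = (3/11)·U + (17/11)·V + (-9/11)·W.
x-coordinate: (3/11)·16 + (17/11)·(-13) + (-9/11)·(-18) = -1.
y-coordinate: (3/11)·(3/2) + (17/11)·18 + (-9/11)·16 = 333/22.

(-1, 333/22)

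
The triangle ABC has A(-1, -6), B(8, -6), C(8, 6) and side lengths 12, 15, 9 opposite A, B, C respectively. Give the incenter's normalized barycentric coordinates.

The incenter has barycentric coordinates proportional to the opposite side lengths: (12 : 15 : 9).
Normalizing by 12+15+9 = 36 gives (1/3, 5/12, 1/4).

(1/3, 5/12, 1/4)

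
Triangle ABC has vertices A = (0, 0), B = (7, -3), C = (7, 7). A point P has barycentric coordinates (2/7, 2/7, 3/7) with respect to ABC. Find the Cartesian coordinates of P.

(5, 15/7)

P = (2/7)·A + (2/7)·B + (3/7)·C.
x-coordinate: (2/7)·0 + (2/7)·7 + (3/7)·7 = 5.
y-coordinate: (2/7)·0 + (2/7)·(-3) + (3/7)·7 = 15/7.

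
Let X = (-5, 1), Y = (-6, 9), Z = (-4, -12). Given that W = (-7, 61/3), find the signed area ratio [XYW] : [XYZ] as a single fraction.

[XYZ] = ½·((-5)·(9−(-12)) + (-6)·(-12−1) + (-4)·(1−9)) = ½·(-105 + 78 + 32) = 5/2.
[XYW] = ½·((-5)·(9−(61/3)) + (-6)·(61/3−1) + (-7)·(1−9)) = ½·(170/3 − 116 + 56) = -5/3, so the ratio is (-5/3)/(5/2) = -2/3.

-2/3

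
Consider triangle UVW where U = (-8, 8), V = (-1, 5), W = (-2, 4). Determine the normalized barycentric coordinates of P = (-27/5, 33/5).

(3/5, 1/5, 1/5)

Signed area of the reference triangle: [UVW] = ½·((-8)·(5−4) + (-1)·(4−8) + (-2)·(8−5)) = ½·(-8 + 4 − 6) = -5.
[PVW] = ½·((-27/5)·(5−4) + (-1)·(4−(33/5)) + (-2)·(33/5−5)) = ½·(-27/5 + 13/5 − 16/5) = -3, so the U-coordinate is (-3)/(-5) = 3/5.
[UPW] = ½·((-8)·(33/5−4) + (-27/5)·(4−8) + (-2)·(8−(33/5))) = ½·(-104/5 + 108/5 − 14/5) = -1, so the V-coordinate is 1/5.
[UVP] = ½·((-8)·(5−(33/5)) + (-1)·(33/5−8) + (-27/5)·(8−5)) = ½·(64/5 + 7/5 − 81/5) = -1, so the W-coordinate is 1/5.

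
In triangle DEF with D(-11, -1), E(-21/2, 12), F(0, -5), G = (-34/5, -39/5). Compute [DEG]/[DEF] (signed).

2/5

[DEF] = ½·((-11)·(12−(-5)) + (-21/2)·(-5−(-1)) + 0·(-1−12)) = ½·(-187 + 42 + 0) = -145/2.
[DEG] = ½·((-11)·(12−(-39/5)) + (-21/2)·(-39/5−(-1)) + (-34/5)·(-1−12)) = ½·(-1089/5 + 357/5 + 442/5) = -29, so the ratio is (-29)/(-145/2) = 2/5.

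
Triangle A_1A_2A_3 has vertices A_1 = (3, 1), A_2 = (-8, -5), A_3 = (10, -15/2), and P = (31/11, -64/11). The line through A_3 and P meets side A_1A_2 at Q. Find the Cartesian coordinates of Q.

(-29/5, -19/5)

Barycentric coordinates of P with respect to A_1A_2A_3: (1/11, 4/11, 6/11).
On side A_1A_2 the A_3-coordinate is zero; dropping P's A_3-weight 6/11 and renormalizing the remaining 1/11 : 4/11 gives weights 1/5, 4/5 on A_1, A_2.
Q = (1/5)·(3, 1) + (4/5)·(-8, -5) = (-29/5, -19/5).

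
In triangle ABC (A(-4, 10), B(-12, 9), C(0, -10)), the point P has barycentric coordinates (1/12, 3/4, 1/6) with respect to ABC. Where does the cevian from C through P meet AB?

Line CP meets AB where the C-coordinate vanishes; zeroing P's C-weight and renormalizing leaves A, B-weights 1/12 : 3/4 → (1/10, 9/10).
So Q = (1/10)·A + (9/10)·B = (-56/5, 91/10).

(-56/5, 91/10)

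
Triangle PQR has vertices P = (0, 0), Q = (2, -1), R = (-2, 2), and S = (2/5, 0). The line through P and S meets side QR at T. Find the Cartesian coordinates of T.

(2/3, 0)

Barycentric coordinates of S with respect to PQR: (2/5, 2/5, 1/5).
On side QR the P-coordinate is zero; dropping S's P-weight 2/5 and renormalizing the remaining 2/5 : 1/5 gives weights 2/3, 1/3 on Q, R.
T = (2/3)·(2, -1) + (1/3)·(-2, 2) = (2/3, 0).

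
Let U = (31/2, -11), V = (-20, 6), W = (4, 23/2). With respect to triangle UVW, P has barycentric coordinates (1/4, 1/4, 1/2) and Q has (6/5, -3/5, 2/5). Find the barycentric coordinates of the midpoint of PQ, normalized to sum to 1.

Since both coordinate triples sum to 1, the midpoint's barycentrics are the componentwise average.
(1/4+6/5)/2 = 29/40; similarly -7/40 and 9/20.

(29/40, -7/40, 9/20)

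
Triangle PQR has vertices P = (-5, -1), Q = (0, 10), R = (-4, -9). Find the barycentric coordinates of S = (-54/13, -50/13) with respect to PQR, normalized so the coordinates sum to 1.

Signed area of the reference triangle: [PQR] = ½·((-5)·(10−(-9)) + 0·(-9−(-1)) + (-4)·(-1−10)) = ½·(-95 + 0 + 44) = -51/2.
[SQR] = ½·((-54/13)·(10−(-9)) + 0·(-9−(-50/13)) + (-4)·(-50/13−10)) = ½·(-1026/13 + 0 + 720/13) = -153/13, so the P-coordinate is (-153/13)/(-51/2) = 6/13.
[PSR] = ½·((-5)·(-50/13−(-9)) + (-54/13)·(-9−(-1)) + (-4)·(-1−(-50/13))) = ½·(-335/13 + 432/13 − 148/13) = -51/26, so the Q-coordinate is 1/13.
[PQS] = ½·((-5)·(10−(-50/13)) + 0·(-50/13−(-1)) + (-54/13)·(-1−10)) = ½·(-900/13 + 0 + 594/13) = -153/13, so the R-coordinate is 6/13.

(6/13, 1/13, 6/13)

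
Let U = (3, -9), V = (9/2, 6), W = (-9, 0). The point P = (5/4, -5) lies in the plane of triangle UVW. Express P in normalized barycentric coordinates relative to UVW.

(2/3, 1/6, 1/6)

Signed area of the reference triangle: [UVW] = ½·(3·(6−0) + (9/2)·(0−(-9)) + (-9)·(-9−6)) = ½·(18 + 81/2 + 135) = 387/4.
[PVW] = ½·((5/4)·(6−0) + (9/2)·(0−(-5)) + (-9)·(-5−6)) = ½·(15/2 + 45/2 + 99) = 129/2, so the U-coordinate is (129/2)/(387/4) = 2/3.
[UPW] = ½·(3·(-5−0) + (5/4)·(0−(-9)) + (-9)·(-9−(-5))) = ½·(-15 + 45/4 + 36) = 129/8, so the V-coordinate is 1/6.
[UVP] = ½·(3·(6−(-5)) + (9/2)·(-5−(-9)) + (5/4)·(-9−6)) = ½·(33 + 18 − 75/4) = 129/8, so the W-coordinate is 1/6.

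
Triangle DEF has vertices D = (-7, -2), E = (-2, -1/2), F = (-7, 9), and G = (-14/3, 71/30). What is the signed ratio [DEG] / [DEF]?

1/3

[DEF] = ½·((-7)·(-1/2−9) + (-2)·(9−(-2)) + (-7)·(-2−(-1/2))) = ½·(133/2 − 22 + 21/2) = 55/2.
[DEG] = ½·((-7)·(-1/2−(71/30)) + (-2)·(71/30−(-2)) + (-14/3)·(-2−(-1/2))) = ½·(301/15 − 131/15 + 7) = 55/6, so the ratio is (55/6)/(55/2) = 1/3.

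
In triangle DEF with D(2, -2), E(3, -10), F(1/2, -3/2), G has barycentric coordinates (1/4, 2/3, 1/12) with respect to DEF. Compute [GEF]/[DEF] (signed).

1/4

The signed ratio [GEF]/[DEF] equals the barycentric coordinate of G at vertex D, which is 1/4.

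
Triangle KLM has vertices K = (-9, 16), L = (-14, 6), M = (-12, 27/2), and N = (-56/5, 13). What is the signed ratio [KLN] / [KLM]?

2/5

[KLM] = ½·((-9)·(6−(27/2)) + (-14)·(27/2−16) + (-12)·(16−6)) = ½·(135/2 + 35 − 120) = -35/4.
[KLN] = ½·((-9)·(6−13) + (-14)·(13−16) + (-56/5)·(16−6)) = ½·(63 + 42 − 112) = -7/2, so the ratio is (-7/2)/(-35/4) = 2/5.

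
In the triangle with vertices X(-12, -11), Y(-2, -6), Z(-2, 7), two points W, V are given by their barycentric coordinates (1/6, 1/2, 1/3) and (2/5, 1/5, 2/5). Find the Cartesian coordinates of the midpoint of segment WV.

Barycentric coordinates of the midpoint are the average: (17/60, 7/20, 11/30).
Converting: (17/60)·X + (7/20)·Y + (11/30)·Z = (-29/6, -53/20).

(-29/6, -53/20)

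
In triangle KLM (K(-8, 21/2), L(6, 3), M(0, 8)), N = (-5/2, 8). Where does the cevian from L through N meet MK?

(-16/3, 29/3)

Barycentric coordinates of N with respect to KLM: (1/2, 1/4, 1/4).
On side MK the L-coordinate is zero; dropping N's L-weight 1/4 and renormalizing the remaining 1/4 : 1/2 gives weights 1/3, 2/3 on M, K.
J = (1/3)·(0, 8) + (2/3)·(-8, 21/2) = (-16/3, 29/3).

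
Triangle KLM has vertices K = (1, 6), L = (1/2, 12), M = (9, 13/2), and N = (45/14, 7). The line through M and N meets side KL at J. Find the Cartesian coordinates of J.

(9/10, 36/5)

Barycentric coordinates of N with respect to KLM: (4/7, 1/7, 2/7).
On side KL the M-coordinate is zero; dropping N's M-weight 2/7 and renormalizing the remaining 4/7 : 1/7 gives weights 4/5, 1/5 on K, L.
J = (4/5)·(1, 6) + (1/5)·(1/2, 12) = (9/10, 36/5).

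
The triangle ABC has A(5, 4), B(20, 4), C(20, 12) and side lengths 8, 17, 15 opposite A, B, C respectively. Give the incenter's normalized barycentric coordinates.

(1/5, 17/40, 3/8)

The incenter has barycentric coordinates proportional to the opposite side lengths: (8 : 17 : 15).
Normalizing by 8+17+15 = 40 gives (1/5, 17/40, 3/8).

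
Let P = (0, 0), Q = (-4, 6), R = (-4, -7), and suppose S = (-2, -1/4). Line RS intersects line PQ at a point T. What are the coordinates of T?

Barycentric coordinates of S with respect to PQR: (1/2, 1/4, 1/4).
On side PQ the R-coordinate is zero; dropping S's R-weight 1/4 and renormalizing the remaining 1/2 : 1/4 gives weights 2/3, 1/3 on P, Q.
T = (2/3)·(0, 0) + (1/3)·(-4, 6) = (-4/3, 2).

(-4/3, 2)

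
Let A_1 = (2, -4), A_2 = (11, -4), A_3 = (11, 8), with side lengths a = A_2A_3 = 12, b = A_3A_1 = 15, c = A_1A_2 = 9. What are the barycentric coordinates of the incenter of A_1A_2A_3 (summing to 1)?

The incenter has barycentric coordinates proportional to the opposite side lengths: (12 : 15 : 9).
Normalizing by 12+15+9 = 36 gives (1/3, 5/12, 1/4).

(1/3, 5/12, 1/4)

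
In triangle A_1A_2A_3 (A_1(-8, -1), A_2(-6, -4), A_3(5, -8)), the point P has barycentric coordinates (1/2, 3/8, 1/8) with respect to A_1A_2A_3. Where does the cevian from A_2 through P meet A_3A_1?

Line A_2P meets A_3A_1 where the A_2-coordinate vanishes; zeroing P's A_2-weight and renormalizing leaves A_3, A_1-weights 1/8 : 1/2 → (1/5, 4/5).
So Q = (1/5)·A_3 + (4/5)·A_1 = (-27/5, -12/5).

(-27/5, -12/5)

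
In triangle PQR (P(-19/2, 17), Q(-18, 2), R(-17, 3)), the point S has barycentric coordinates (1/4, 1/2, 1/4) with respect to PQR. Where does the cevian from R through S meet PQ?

Line RS meets PQ where the R-coordinate vanishes; zeroing S's R-weight and renormalizing leaves P, Q-weights 1/4 : 1/2 → (1/3, 2/3).
So T = (1/3)·P + (2/3)·Q = (-91/6, 7).

(-91/6, 7)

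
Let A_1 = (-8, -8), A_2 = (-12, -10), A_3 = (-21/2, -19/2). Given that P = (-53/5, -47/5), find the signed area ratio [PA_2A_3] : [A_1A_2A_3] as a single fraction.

1/5

[A_1A_2A_3] = ½·((-8)·(-10−(-19/2)) + (-12)·(-19/2−(-8)) + (-21/2)·(-8−(-10))) = ½·(4 + 18 − 21) = 1/2.
[PA_2A_3] = ½·((-53/5)·(-10−(-19/2)) + (-12)·(-19/2−(-47/5)) + (-21/2)·(-47/5−(-10))) = ½·(53/10 + 6/5 − 63/10) = 1/10, so the ratio is (1/10)/(1/2) = 1/5.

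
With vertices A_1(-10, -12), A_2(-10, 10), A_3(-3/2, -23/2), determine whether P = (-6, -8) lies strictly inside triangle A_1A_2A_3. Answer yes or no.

Barycentric coordinates of P: (67/187, 32/187, 8/17).
The three coordinates are positive, positive, positive; a point is interior exactly when all three are positive.

yes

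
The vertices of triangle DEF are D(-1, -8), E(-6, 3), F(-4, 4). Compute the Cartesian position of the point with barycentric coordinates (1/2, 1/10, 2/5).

(-27/10, -21/10)

G = (1/2)·D + (1/10)·E + (2/5)·F.
x-coordinate: (1/2)·(-1) + (1/10)·(-6) + (2/5)·(-4) = -27/10.
y-coordinate: (1/2)·(-8) + (1/10)·3 + (2/5)·4 = -21/10.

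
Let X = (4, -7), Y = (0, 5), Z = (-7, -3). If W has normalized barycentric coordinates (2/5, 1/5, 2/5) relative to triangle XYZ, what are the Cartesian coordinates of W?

W = (2/5)·X + (1/5)·Y + (2/5)·Z.
x-coordinate: (2/5)·4 + (1/5)·0 + (2/5)·(-7) = -6/5.
y-coordinate: (2/5)·(-7) + (1/5)·5 + (2/5)·(-3) = -3.

(-6/5, -3)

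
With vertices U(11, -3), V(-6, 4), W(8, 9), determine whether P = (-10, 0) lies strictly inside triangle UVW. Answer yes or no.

Barycentric coordinates of P: (12/61, 81/61, -32/61).
The three coordinates are positive, positive, negative; a point is interior exactly when all three are positive.

no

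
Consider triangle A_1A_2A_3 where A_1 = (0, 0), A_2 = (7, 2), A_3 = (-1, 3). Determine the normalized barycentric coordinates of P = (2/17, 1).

(11/17, 1/17, 5/17)

Signed area of the reference triangle: [A_1A_2A_3] = ½·(0·(2−3) + 7·(3−0) + (-1)·(0−2)) = ½·(0 + 21 + 2) = 23/2.
[PA_2A_3] = ½·((2/17)·(2−3) + 7·(3−1) + (-1)·(1−2)) = ½·(-2/17 + 14 + 1) = 253/34, so the A_1-coordinate is (253/34)/(23/2) = 11/17.
[A_1PA_3] = ½·(0·(1−3) + (2/17)·(3−0) + (-1)·(0−1)) = ½·(0 + 6/17 + 1) = 23/34, so the A_2-coordinate is 1/17.
[A_1A_2P] = ½·(0·(2−1) + 7·(1−0) + (2/17)·(0−2)) = ½·(0 + 7 − 4/17) = 115/34, so the A_3-coordinate is 5/17.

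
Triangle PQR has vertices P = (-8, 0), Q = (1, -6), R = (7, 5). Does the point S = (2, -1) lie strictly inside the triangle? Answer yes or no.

yes

Barycentric coordinates of S: (19/135, 13/27, 17/45).
The three coordinates are positive, positive, positive; a point is interior exactly when all three are positive.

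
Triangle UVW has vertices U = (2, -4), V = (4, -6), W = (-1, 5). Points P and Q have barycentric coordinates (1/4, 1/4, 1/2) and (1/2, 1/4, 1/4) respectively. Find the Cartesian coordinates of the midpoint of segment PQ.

Barycentric coordinates of the midpoint are the average: (3/8, 1/4, 3/8).
Converting: (3/8)·U + (1/4)·V + (3/8)·W = (11/8, -9/8).

(11/8, -9/8)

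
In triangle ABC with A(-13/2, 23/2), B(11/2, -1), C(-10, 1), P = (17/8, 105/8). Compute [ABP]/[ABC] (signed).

-3/4

[ABC] = ½·((-13/2)·(-1−1) + (11/2)·(1−(23/2)) + (-10)·(23/2−(-1))) = ½·(13 − 231/4 − 125) = -679/8.
[ABP] = ½·((-13/2)·(-1−(105/8)) + (11/2)·(105/8−(23/2)) + (17/8)·(23/2−(-1))) = ½·(1469/16 + 143/16 + 425/16) = 2037/32, so the ratio is (2037/32)/(-679/8) = -3/4.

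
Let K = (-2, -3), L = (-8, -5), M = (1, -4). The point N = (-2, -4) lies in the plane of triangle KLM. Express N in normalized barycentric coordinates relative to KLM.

Signed area of the reference triangle: [KLM] = ½·((-2)·(-5−(-4)) + (-8)·(-4−(-3)) + 1·(-3−(-5))) = ½·(2 + 8 + 2) = 6.
[NLM] = ½·((-2)·(-5−(-4)) + (-8)·(-4−(-4)) + 1·(-4−(-5))) = ½·(2 + 0 + 1) = 3/2, so the K-coordinate is (3/2)/6 = 1/4.
[KNM] = ½·((-2)·(-4−(-4)) + (-2)·(-4−(-3)) + 1·(-3−(-4))) = ½·(0 + 2 + 1) = 3/2, so the L-coordinate is 1/4.
[KLN] = ½·((-2)·(-5−(-4)) + (-8)·(-4−(-3)) + (-2)·(-3−(-5))) = ½·(2 + 8 − 4) = 3, so the M-coordinate is 1/2.
Check: 1/4 + 1/4 + 1/2 = 1.

(1/4, 1/4, 1/2)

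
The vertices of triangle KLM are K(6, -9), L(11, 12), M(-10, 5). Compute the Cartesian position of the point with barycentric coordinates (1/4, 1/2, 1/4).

N = (1/4)·K + (1/2)·L + (1/4)·M.
x-coordinate: (1/4)·6 + (1/2)·11 + (1/4)·(-10) = 9/2.
y-coordinate: (1/4)·(-9) + (1/2)·12 + (1/4)·5 = 5.

(9/2, 5)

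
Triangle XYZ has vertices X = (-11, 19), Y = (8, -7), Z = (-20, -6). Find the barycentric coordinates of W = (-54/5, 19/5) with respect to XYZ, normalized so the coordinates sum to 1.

(2/5, 1/5, 2/5)

Signed area of the reference triangle: [XYZ] = ½·((-11)·(-7−(-6)) + 8·(-6−19) + (-20)·(19−(-7))) = ½·(11 − 200 − 520) = -709/2.
[WYZ] = ½·((-54/5)·(-7−(-6)) + 8·(-6−(19/5)) + (-20)·(19/5−(-7))) = ½·(54/5 − 392/5 − 216) = -709/5, so the X-coordinate is (-709/5)/(-709/2) = 2/5.
[XWZ] = ½·((-11)·(19/5−(-6)) + (-54/5)·(-6−19) + (-20)·(19−(19/5))) = ½·(-539/5 + 270 − 304) = -709/10, so the Y-coordinate is 1/5.
[XYW] = ½·((-11)·(-7−(19/5)) + 8·(19/5−19) + (-54/5)·(19−(-7))) = ½·(594/5 − 608/5 − 1404/5) = -709/5, so the Z-coordinate is 2/5.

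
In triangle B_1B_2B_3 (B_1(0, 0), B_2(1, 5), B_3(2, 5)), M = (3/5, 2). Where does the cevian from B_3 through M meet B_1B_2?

(1/4, 5/4)

Barycentric coordinates of M with respect to B_1B_2B_3: (3/5, 1/5, 1/5).
On side B_1B_2 the B_3-coordinate is zero; dropping M's B_3-weight 1/5 and renormalizing the remaining 3/5 : 1/5 gives weights 3/4, 1/4 on B_1, B_2.
N = (3/4)·(0, 0) + (1/4)·(1, 5) = (1/4, 5/4).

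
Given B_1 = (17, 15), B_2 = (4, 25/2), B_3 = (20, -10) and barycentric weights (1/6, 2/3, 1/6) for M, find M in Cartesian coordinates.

M = (1/6)·B_1 + (2/3)·B_2 + (1/6)·B_3.
x-coordinate: (1/6)·17 + (2/3)·4 + (1/6)·20 = 53/6.
y-coordinate: (1/6)·15 + (2/3)·(25/2) + (1/6)·(-10) = 55/6.

(53/6, 55/6)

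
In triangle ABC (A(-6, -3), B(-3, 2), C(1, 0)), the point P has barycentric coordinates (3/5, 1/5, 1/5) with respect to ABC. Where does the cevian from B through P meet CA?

Line BP meets CA where the B-coordinate vanishes; zeroing P's B-weight and renormalizing leaves C, A-weights 1/5 : 3/5 → (1/4, 3/4).
So Q = (1/4)·C + (3/4)·A = (-17/4, -9/4).

(-17/4, -9/4)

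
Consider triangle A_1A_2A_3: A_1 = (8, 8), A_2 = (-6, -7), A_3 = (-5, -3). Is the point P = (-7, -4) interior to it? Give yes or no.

no

Barycentric coordinates of P: (-7/41, -9/41, 57/41).
The three coordinates are negative, negative, positive; a point is interior exactly when all three are positive.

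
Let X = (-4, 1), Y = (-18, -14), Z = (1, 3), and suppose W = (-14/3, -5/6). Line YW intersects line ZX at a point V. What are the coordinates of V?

Barycentric coordinates of W with respect to XYZ: (1/2, 1/6, 1/3).
On side ZX the Y-coordinate is zero; dropping W's Y-weight 1/6 and renormalizing the remaining 1/3 : 1/2 gives weights 2/5, 3/5 on Z, X.
V = (2/5)·(1, 3) + (3/5)·(-4, 1) = (-2, 9/5).

(-2, 9/5)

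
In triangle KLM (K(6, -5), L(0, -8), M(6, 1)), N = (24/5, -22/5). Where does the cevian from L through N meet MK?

(6, -7/2)

Barycentric coordinates of N with respect to KLM: (3/5, 1/5, 1/5).
On side MK the L-coordinate is zero; dropping N's L-weight 1/5 and renormalizing the remaining 1/5 : 3/5 gives weights 1/4, 3/4 on M, K.
J = (1/4)·(6, 1) + (3/4)·(6, -5) = (6, -7/2).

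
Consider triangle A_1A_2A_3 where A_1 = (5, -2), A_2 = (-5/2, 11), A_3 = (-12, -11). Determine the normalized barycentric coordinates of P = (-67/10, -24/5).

Signed area of the reference triangle: [A_1A_2A_3] = ½·(5·(11−(-11)) + (-5/2)·(-11−(-2)) + (-12)·(-2−11)) = ½·(110 + 45/2 + 156) = 577/4.
[PA_2A_3] = ½·((-67/10)·(11−(-11)) + (-5/2)·(-11−(-24/5)) + (-12)·(-24/5−11)) = ½·(-737/5 + 31/2 + 948/5) = 577/20, so the A_1-coordinate is (577/20)/(577/4) = 1/5.
[A_1PA_3] = ½·(5·(-24/5−(-11)) + (-67/10)·(-11−(-2)) + (-12)·(-2−(-24/5))) = ½·(31 + 603/10 − 168/5) = 577/20, so the A_2-coordinate is 1/5.
[A_1A_2P] = ½·(5·(11−(-24/5)) + (-5/2)·(-24/5−(-2)) + (-67/10)·(-2−11)) = ½·(79 + 7 + 871/10) = 1731/20, so the A_3-coordinate is 3/5.

(1/5, 1/5, 3/5)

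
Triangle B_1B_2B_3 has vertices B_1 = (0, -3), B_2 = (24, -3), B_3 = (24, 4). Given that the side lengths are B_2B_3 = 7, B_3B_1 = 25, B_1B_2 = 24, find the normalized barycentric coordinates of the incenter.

The incenter has barycentric coordinates proportional to the opposite side lengths: (7 : 25 : 24).
Normalizing by 7+25+24 = 56 gives (1/8, 25/56, 3/7).

(1/8, 25/56, 3/7)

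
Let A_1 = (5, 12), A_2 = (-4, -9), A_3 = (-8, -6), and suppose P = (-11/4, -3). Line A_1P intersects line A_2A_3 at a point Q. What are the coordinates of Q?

(-16/3, -8)

Barycentric coordinates of P with respect to A_1A_2A_3: (1/4, 1/2, 1/4).
On side A_2A_3 the A_1-coordinate is zero; dropping P's A_1-weight 1/4 and renormalizing the remaining 1/2 : 1/4 gives weights 2/3, 1/3 on A_2, A_3.
Q = (2/3)·(-4, -9) + (1/3)·(-8, -6) = (-16/3, -8).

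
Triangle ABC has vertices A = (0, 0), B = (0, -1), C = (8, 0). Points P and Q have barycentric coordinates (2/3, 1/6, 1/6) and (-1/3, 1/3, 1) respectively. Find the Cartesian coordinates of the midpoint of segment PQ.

(14/3, -1/4)

Barycentric coordinates of the midpoint are the average: (1/6, 1/4, 7/12).
Converting: (1/6)·A + (1/4)·B + (7/12)·C = (14/3, -1/4).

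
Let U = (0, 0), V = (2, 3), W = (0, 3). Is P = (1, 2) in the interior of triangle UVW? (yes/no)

Barycentric coordinates of P: (1/3, 1/2, 1/6).
The three coordinates are positive, positive, positive; a point is interior exactly when all three are positive.

yes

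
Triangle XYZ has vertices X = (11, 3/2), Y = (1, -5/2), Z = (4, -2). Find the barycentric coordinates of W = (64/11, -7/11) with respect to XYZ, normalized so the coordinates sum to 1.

(5/11, 5/11, 1/11)

Signed area of the reference triangle: [XYZ] = ½·(11·(-5/2−(-2)) + 1·(-2−(3/2)) + 4·(3/2−(-5/2))) = ½·(-11/2 − 7/2 + 16) = 7/2.
[WYZ] = ½·((64/11)·(-5/2−(-2)) + 1·(-2−(-7/11)) + 4·(-7/11−(-5/2))) = ½·(-32/11 − 15/11 + 82/11) = 35/22, so the X-coordinate is (35/22)/(7/2) = 5/11.
[XWZ] = ½·(11·(-7/11−(-2)) + (64/11)·(-2−(3/2)) + 4·(3/2−(-7/11))) = ½·(15 − 224/11 + 94/11) = 35/22, so the Y-coordinate is 5/11.
[XYW] = ½·(11·(-5/2−(-7/11)) + 1·(-7/11−(3/2)) + (64/11)·(3/2−(-5/2))) = ½·(-41/2 − 47/22 + 256/11) = 7/22, so the Z-coordinate is 1/11.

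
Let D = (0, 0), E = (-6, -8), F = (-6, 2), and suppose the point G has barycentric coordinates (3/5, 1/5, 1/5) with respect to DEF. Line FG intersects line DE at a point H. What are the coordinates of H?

(-3/2, -2)

Line FG meets DE where the F-coordinate vanishes; zeroing G's F-weight and renormalizing leaves D, E-weights 3/5 : 1/5 → (3/4, 1/4).
So H = (3/4)·D + (1/4)·E = (-3/2, -2).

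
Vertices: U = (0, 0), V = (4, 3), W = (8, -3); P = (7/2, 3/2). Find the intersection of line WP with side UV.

(20/7, 15/7)

Barycentric coordinates of P with respect to UVW: (1/4, 5/8, 1/8).
On side UV the W-coordinate is zero; dropping P's W-weight 1/8 and renormalizing the remaining 1/4 : 5/8 gives weights 2/7, 5/7 on U, V.
Q = (2/7)·(0, 0) + (5/7)·(4, 3) = (20/7, 15/7).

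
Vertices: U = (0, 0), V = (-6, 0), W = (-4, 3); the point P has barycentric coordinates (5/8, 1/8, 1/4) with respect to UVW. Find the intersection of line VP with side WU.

(-8/7, 6/7)

Line VP meets WU where the V-coordinate vanishes; zeroing P's V-weight and renormalizing leaves W, U-weights 1/4 : 5/8 → (2/7, 5/7).
So Q = (2/7)·W + (5/7)·U = (-8/7, 6/7).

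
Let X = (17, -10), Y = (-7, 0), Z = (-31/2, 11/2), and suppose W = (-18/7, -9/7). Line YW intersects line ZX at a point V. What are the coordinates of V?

Barycentric coordinates of W with respect to XYZ: (2/7, 3/7, 2/7).
On side ZX the Y-coordinate is zero; dropping W's Y-weight 3/7 and renormalizing the remaining 2/7 : 2/7 gives weights 1/2, 1/2 on Z, X.
V = (1/2)·(-31/2, 11/2) + (1/2)·(17, -10) = (3/4, -9/4).

(3/4, -9/4)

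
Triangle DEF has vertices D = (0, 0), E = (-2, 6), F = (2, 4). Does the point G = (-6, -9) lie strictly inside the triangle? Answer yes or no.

no

Barycentric coordinates of G: (17/5, 3/10, -27/10).
The three coordinates are positive, positive, negative; a point is interior exactly when all three are positive.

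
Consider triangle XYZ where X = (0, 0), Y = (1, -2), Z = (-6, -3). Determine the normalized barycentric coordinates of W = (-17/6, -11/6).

Signed area of the reference triangle: [XYZ] = ½·(0·(-2−(-3)) + 1·(-3−0) + (-6)·(0−(-2))) = ½·(0 − 3 − 12) = -15/2.
[WYZ] = ½·((-17/6)·(-2−(-3)) + 1·(-3−(-11/6)) + (-6)·(-11/6−(-2))) = ½·(-17/6 − 7/6 − 1) = -5/2, so the X-coordinate is (-5/2)/(-15/2) = 1/3.
[XWZ] = ½·(0·(-11/6−(-3)) + (-17/6)·(-3−0) + (-6)·(0−(-11/6))) = ½·(0 + 17/2 − 11) = -5/4, so the Y-coordinate is 1/6.
[XYW] = ½·(0·(-2−(-11/6)) + 1·(-11/6−0) + (-17/6)·(0−(-2))) = ½·(0 − 11/6 − 17/3) = -15/4, so the Z-coordinate is 1/2.
Check: 1/3 + 1/6 + 1/2 = 1.

(1/3, 1/6, 1/2)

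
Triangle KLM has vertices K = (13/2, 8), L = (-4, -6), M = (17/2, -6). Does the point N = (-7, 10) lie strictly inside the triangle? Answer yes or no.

no

Barycentric coordinates of N: (8/7, 37/35, -6/5).
The three coordinates are positive, positive, negative; a point is interior exactly when all three are positive.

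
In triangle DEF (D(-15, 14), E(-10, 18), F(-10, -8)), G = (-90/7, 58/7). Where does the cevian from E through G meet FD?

Barycentric coordinates of G with respect to DEF: (4/7, 1/7, 2/7).
On side FD the E-coordinate is zero; dropping G's E-weight 1/7 and renormalizing the remaining 2/7 : 4/7 gives weights 1/3, 2/3 on F, D.
H = (1/3)·(-10, -8) + (2/3)·(-15, 14) = (-40/3, 20/3).

(-40/3, 20/3)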